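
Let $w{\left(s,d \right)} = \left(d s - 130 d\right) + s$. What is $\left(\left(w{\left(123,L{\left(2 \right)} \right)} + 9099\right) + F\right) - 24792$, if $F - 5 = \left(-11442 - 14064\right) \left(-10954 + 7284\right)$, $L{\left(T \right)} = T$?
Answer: $93591441$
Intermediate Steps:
$w{\left(s,d \right)} = s - 130 d + d s$ ($w{\left(s,d \right)} = \left(- 130 d + d s\right) + s = s - 130 d + d s$)
$F = 93607025$ ($F = 5 + \left(-11442 - 14064\right) \left(-10954 + 7284\right) = 5 - -93607020 = 5 + 93607020 = 93607025$)
$\left(\left(w{\left(123,L{\left(2 \right)} \right)} + 9099\right) + F\right) - 24792 = \left(\left(\left(123 - 260 + 2 \cdot 123\right) + 9099\right) + 93607025\right) - 24792 = \left(\left(\left(123 - 260 + 246\right) + 9099\right) + 93607025\right) - 24792 = \left(\left(109 + 9099\right) + 93607025\right) - 24792 = \left(9208 + 93607025\right) - 24792 = 93616233 - 24792 = 93591441$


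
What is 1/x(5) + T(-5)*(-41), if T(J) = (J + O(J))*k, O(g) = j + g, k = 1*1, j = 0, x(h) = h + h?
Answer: 4101/10 ≈ 410.10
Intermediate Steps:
x(h) = 2*h
k = 1
O(g) = g (O(g) = 0 + g = g)
T(J) = 2*J (T(J) = (J + J)*1 = (2*J)*1 = 2*J)
1/x(5) + T(-5)*(-41) = 1/(2*5) + (2*(-5))*(-41) = 1/10 - 10*(-41) = ⅒ + 410 = 4101/10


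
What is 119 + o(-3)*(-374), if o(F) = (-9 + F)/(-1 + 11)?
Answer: 2839/5 ≈ 567.80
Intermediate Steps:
o(F) = -9/10 + F/10 (o(F) = (-9 + F)/10 = (-9 + F)*(1/10) = -9/10 + F/10)
119 + o(-3)*(-374) = 119 + (-9/10 + (1/10)*(-3))*(-374) = 119 + (-9/10 - 3/10)*(-374) = 119 - 6/5*(-374) = 119 + 2244/5 = 2839/5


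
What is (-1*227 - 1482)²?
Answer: 2920681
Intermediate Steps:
(-1*227 - 1482)² = (-227 - 1482)² = (-1709)² = 2920681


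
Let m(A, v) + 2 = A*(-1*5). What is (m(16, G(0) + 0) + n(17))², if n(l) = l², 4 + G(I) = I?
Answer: 42849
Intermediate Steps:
G(I) = -4 + I
m(A, v) = -2 - 5*A (m(A, v) = -2 + A*(-1*5) = -2 + A*(-5) = -2 - 5*A)
(m(16, G(0) + 0) + n(17))² = ((-2 - 5*16) + 17²)² = ((-2 - 80) + 289)² = (-82 + 289)² = 207² = 42849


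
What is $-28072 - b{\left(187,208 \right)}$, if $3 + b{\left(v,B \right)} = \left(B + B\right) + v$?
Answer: $-28672$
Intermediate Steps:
$b{\left(v,B \right)} = -3 + v + 2 B$ ($b{\left(v,B \right)} = -3 + \left(\left(B + B\right) + v\right) = -3 + \left(2 B + v\right) = -3 + \left(v + 2 B\right) = -3 + v + 2 B$)
$-28072 - b{\left(187,208 \right)} = -28072 - \left(-3 + 187 + 2 \cdot 208\right) = -28072 - \left(-3 + 187 + 416\right) = -28072 - 600 = -28672$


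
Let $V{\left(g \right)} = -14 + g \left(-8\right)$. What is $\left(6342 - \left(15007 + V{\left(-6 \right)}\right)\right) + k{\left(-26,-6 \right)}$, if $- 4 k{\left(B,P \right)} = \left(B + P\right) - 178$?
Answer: $- \frac{17293}{2} \approx -8646.5$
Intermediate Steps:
$k{\left(B,P \right)} = \frac{89}{2} - \frac{B}{4} - \frac{P}{4}$ ($k{\left(B,P \right)} = - \frac{\left(B + P\right) - 178}{4} = - \frac{-178 + B + P}{4} = \frac{89}{2} - \frac{B}{4} - \frac{P}{4}$)
$V{\left(g \right)} = -14 - 8 g$
$\left(6342 - \left(15007 + V{\left(-6 \right)}\right)\right) + k{\left(-26,-6 \right)} = \left(6342 - \left(14993 + 48\right)\right) - - \frac{105}{2} = \left(6342 - 15041\right) + \left(\frac{89}{2} + \frac{13}{2} + \frac{3}{2}\right) = \left(6342 - 15041\right) + \frac{105}{2} = -8699 + \frac{105}{2} = - \frac{17293}{2}$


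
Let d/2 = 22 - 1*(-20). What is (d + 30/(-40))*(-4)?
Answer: -333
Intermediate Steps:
d = 84 (d = 2*(22 - 1*(-20)) = 2*(22 + 20) = 2*42 = 84)
(d + 30/(-40))*(-4) = (84 + 30/(-40))*(-4) = (84 + 30*(-1/40))*(-4) = (84 - ¾)*(-4) = (333/4)*(-4) = -333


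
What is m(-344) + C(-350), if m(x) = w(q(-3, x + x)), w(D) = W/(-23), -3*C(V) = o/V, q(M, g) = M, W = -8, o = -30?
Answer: 257/805 ≈ 0.31925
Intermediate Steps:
C(V) = 10/V (C(V) = -(-10)/V = 10/V)
w(D) = 8/23 (w(D) = -8/(-23) = -8*(-1/23) = 8/23)
m(x) = 8/23
m(-344) + C(-350) = 8/23 + 10/(-350) = 8/23 + 10*(-1/350) = 8/23 - 1/35 = 257/805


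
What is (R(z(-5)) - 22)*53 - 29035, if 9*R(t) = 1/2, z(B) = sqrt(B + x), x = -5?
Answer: -543565/18 ≈ -30198.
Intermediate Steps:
z(B) = sqrt(-5 + B) (z(B) = sqrt(B - 5) = sqrt(-5 + B))
R(t) = 1/18 (R(t) = (1/9)/2 = (1/9)*(1/2) = 1/18)
(R(z(-5)) - 22)*53 - 29035 = (1/18 - 22)*53 - 29035 = -395/18*53 - 29035 = -20935/18 - 29035 = -543565/18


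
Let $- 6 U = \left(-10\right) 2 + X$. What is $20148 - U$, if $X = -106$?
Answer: $20127$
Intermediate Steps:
$U = 21$ ($U = - \frac{\left(-10\right) 2 - 106}{6} = - \frac{-20 - 106}{6} = \left(- \frac{1}{6}\right) \left(-126\right) = 21$)
$20148 - U = 20148 - 21 = 20127$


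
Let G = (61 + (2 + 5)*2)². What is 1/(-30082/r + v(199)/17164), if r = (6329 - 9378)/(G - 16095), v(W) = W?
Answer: -52333036/5405947773809 ≈ -9.6806e-6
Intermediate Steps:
G = 5625 (G = (61 + 7*2)² = (61 + 14)² = 75² = 5625)
r = 3049/10470 (r = (6329 - 9378)/(5625 - 16095) = -3049/(-10470) = -3049*(-1/10470) = 3049/10470 ≈ 0.29121)
1/(-30082/r + v(199)/17164) = 1/(-30082/3049/10470 + 199/17164) = 1/(-30082*10470/3049 + 199*(1/17164)) = 1/(-314958540/3049 + 199/17164) = 1/(-5405947773809/52333036) = -52333036/5405947773809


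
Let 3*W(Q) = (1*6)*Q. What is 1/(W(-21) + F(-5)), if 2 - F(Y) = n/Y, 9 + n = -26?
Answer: -1/47 ≈ -0.021277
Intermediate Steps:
n = -35 (n = -9 - 26 = -35)
W(Q) = 2*Q (W(Q) = ((1*6)*Q)/3 = (6*Q)/3 = 2*Q)
F(Y) = 2 + 35/Y (F(Y) = 2 - (-35)/Y = 2 + 35/Y)
1/(W(-21) + F(-5)) = 1/(2*(-21) + (2 + 35/(-5))) = 1/(-42 + (2 + 35*(-1/5))) = 1/(-42 + (2 - 7)) = 1/(-42 - 5) = 1/(-47) = -1/47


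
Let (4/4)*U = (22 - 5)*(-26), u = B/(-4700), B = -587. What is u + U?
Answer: -2076813/4700 ≈ -441.88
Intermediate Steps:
u = 587/4700 (u = -587/(-4700) = -587*(-1/4700) = 587/4700 ≈ 0.12489)
U = -442 (U = (22 - 5)*(-26) = 17*(-26) = -442)
u + U = 587/4700 - 442 = -2076813/4700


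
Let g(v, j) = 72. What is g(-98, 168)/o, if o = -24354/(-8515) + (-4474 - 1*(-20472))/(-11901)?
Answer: 912033135/19201748 ≈ 47.497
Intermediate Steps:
o = 153613984/101337015 (o = -24354*(-1/8515) + (-4474 + 20472)*(-1/11901) = 24354/8515 + 15998*(-1/11901) = 24354/8515 - 15998/11901 = 153613984/101337015 ≈ 1.5159)
g(-98, 168)/o = 72/(153613984/101337015) = 72*(101337015/153613984) = 912033135/19201748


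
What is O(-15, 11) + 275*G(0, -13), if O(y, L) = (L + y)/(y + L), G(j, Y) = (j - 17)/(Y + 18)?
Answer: -934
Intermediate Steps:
G(j, Y) = (-17 + j)/(18 + Y)
O(y, L) = 1 (O(y, L) = (L + y)/(L + y) = 1)
O(-15, 11) + 275*G(0, -13) = 1 + 275*((-17 + 0)/(18 - 13)) = 1 + 275*(-17/5) = 1 - 935 = -934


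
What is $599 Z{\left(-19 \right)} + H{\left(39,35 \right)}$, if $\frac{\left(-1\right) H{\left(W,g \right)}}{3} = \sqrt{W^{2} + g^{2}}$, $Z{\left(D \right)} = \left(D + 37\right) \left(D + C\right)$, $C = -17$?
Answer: $-388152 - 3 \sqrt{2746} \approx -3.8831 \cdot 10^{5}$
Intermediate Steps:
$Z{\left(D \right)} = \left(-17 + D\right) \left(37 + D\right)$ ($Z{\left(D \right)} = \left(D + 37\right) \left(D - 17\right) = \left(37 + D\right) \left(-17 + D\right) = \left(-17 + D\right) \left(37 + D\right)$)
$H{\left(W,g \right)} = - 3 \sqrt{W^{2} + g^{2}}$
$599 Z{\left(-19 \right)} + H{\left(39,35 \right)} = 599 \left(-629 + \left(-19\right)^{2} + 20 \left(-19\right)\right) - 3 \sqrt{39^{2} + 35^{2}} = 599 \left(-629 + 361 - 380\right) - 3 \sqrt{1521 + 1225} = 599 \left(-648\right) - 3 \sqrt{2746} = -388152 - 3 \sqrt{2746}$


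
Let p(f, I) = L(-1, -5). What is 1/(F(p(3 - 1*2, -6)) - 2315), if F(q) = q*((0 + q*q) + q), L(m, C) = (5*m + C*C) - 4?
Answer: 1/2037 ≈ 0.00049092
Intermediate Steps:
L(m, C) = -4 + C² + 5*m (L(m, C) = (5*m + C²) - 4 = (C² + 5*m) - 4 = -4 + C² + 5*m)
p(f, I) = 16 (p(f, I) = -4 + (-5)² + 5*(-1) = -4 + 25 - 5 = 16)
F(q) = q*(q + q²) (F(q) = q*((0 + q²) + q) = q*(q² + q) = q*(q + q²))
1/(F(p(3 - 1*2, -6)) - 2315) = 1/(16²*(1 + 16) - 2315) = 1/(256*17 - 2315) = 1/(4352 - 2315) = 1/2037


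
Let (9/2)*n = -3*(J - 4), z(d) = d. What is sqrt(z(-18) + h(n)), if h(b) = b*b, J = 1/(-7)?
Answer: I*sqrt(4574)/21 ≈ 3.2205*I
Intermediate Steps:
J = -1/7 ≈ -0.14286
n = 58/21 (n = 2*(-3*(-1/7 - 4))/9 = 2*(-3*(-29/7))/9 = (2/9)*(87/7) = 58/21 ≈ 2.7619)
h(b) = b**2
sqrt(z(-18) + h(n)) = sqrt(-18 + (58/21)**2) = sqrt(-18 + 3364/441) = sqrt(-4574/441) = I*sqrt(4574)/21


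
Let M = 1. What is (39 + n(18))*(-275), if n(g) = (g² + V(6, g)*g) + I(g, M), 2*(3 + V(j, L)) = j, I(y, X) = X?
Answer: -100100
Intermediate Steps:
V(j, L) = -3 + j/2
n(g) = 1 + g² (n(g) = (g² + (-3 + (½)*6)*g) + 1 = (g² + (-3 + 3)*g) + 1 = (g² + 0*g) + 1 = (g² + 0) + 1 = g² + 1 = 1 + g²)
(39 + n(18))*(-275) = (39 + (1 + 18²))*(-275) = (39 + (1 + 324))*(-275) = (39 + 325)*(-275) = 364*(-275) = -100100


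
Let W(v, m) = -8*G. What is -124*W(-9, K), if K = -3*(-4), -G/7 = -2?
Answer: 13888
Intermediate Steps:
G = 14 (G = -7*(-2) = 14)
K = 12
W(v, m) = -112 (W(v, m) = -8*14 = -112)
-124*W(-9, K) = -124*(-112) = 13888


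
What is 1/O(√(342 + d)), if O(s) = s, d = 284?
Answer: √626/626 ≈ 0.039968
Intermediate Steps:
1/O(√(342 + d)) = 1/(√(342 + 284)) = 1/(√626) = √626/626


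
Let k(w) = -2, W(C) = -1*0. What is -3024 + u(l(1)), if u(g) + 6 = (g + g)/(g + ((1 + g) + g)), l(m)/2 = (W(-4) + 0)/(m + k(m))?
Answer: -3030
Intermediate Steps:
W(C) = 0
l(m) = 0 (l(m) = 2*((0 + 0)/(m - 2)) = 2*(0/(-2 + m)) = 2*0 = 0)
u(g) = -6 + 2*g/(1 + 3*g) (u(g) = -6 + (g + g)/(g + ((1 + g) + g)) = -6 + (2*g)/(g + (1 + 2*g)) = -6 + (2*g)/(1 + 3*g) = -6 + 2*g/(1 + 3*g))
-3024 + u(l(1)) = -3024 + 2*(-3 - 8*0)/(1 + 3*0) = -3024 + 2*(-3 + 0)/(1 + 0) = -3024 + 2*(-3)/1 = -3024 + 2*1*(-3) = -3024 - 6 = -3030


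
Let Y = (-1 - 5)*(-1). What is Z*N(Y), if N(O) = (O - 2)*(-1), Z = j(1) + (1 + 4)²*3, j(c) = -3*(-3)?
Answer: -336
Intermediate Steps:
Y = 6 (Y = -6*(-1) = 6)
j(c) = 9
Z = 84 (Z = 9 + (1 + 4)²*3 = 9 + 5²*3 = 9 + 25*3 = 9 + 75 = 84)
N(O) = 2 - O (N(O) = (-2 + O)*(-1) = 2 - O)
Z*N(Y) = 84*(2 - 1*6) = 84*(2 - 6) = 84*(-4) = -336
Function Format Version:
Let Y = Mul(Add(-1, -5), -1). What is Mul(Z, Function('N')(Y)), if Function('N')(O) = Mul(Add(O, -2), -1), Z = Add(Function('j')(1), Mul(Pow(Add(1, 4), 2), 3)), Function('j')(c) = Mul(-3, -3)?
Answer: -336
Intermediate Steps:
Y = 6 (Y = Mul(-6, -1) = 6)
Function('j')(c) = 9
Z = 84 (Z = Add(9, Mul(Pow(Add(1, 4), 2), 3)) = Add(9, Mul(Pow(5, 2), 3)) = Add(9, Mul(25, 3)) = Add(9, 75) = 84)
Function('N')(O) = Add(2, Mul(-1, O)) (Function('N')(O) = Mul(Add(-2, O), -1) = Add(2, Mul(-1, O)))
Mul(Z, Function('N')(Y)) = Mul(84, Add(2, Mul(-1, 6))) = Mul(84, Add(2, -6)) = Mul(84, -4) = -336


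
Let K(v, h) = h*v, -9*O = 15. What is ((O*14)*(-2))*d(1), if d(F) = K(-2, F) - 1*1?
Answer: -140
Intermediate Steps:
O = -5/3 (O = -⅑*15 = -5/3 ≈ -1.6667)
d(F) = -1 - 2*F (d(F) = F*(-2) - 1*1 = -2*F - 1 = -1 - 2*F)
((O*14)*(-2))*d(1) = (-5/3*14*(-2))*(-1 - 2*1) = (-70/3*(-2))*(-1 - 2) = (140/3)*(-3) = -140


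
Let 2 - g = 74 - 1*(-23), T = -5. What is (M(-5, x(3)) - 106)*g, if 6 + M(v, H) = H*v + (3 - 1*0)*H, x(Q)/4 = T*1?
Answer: 6840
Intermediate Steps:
x(Q) = -20 (x(Q) = 4*(-5*1) = 4*(-5) = -20)
g = -95 (g = 2 - (74 - 1*(-23)) = 2 - (74 + 23) = 2 - 1*97 = 2 - 97 = -95)
M(v, H) = -6 + 3*H + H*v (M(v, H) = -6 + (H*v + (3 - 1*0)*H) = -6 + (H*v + (3 + 0)*H) = -6 + (H*v + 3*H) = -6 + (3*H + H*v) = -6 + 3*H + H*v)
(M(-5, x(3)) - 106)*g = ((-6 + 3*(-20) - 20*(-5)) - 106)*(-95) = ((-6 - 60 + 100) - 106)*(-95) = (34 - 106)*(-95) = -72*(-95) = 6840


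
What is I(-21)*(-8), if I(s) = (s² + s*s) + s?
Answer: -6888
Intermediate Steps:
I(s) = s + 2*s² (I(s) = (s² + s²) + s = 2*s² + s = s + 2*s²)
I(-21)*(-8) = -21*(1 + 2*(-21))*(-8) = -21*(1 - 42)*(-8) = -21*(-41)*(-8) = 861*(-8) = -6888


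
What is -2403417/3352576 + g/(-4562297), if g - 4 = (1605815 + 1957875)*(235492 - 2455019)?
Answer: 26517880123000767727/15295447427072 ≈ 1.7337e+6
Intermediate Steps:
g = -7909706174626 (g = 4 + (1605815 + 1957875)*(235492 - 2455019) = 4 + 3563690*(-2219527) = 4 - 7909706174630 = -7909706174626)
-2403417/3352576 + g/(-4562297) = -2403417/3352576 - 7909706174626/(-4562297) = -2403417*1/3352576 - 7909706174626*(-1/4562297) = -2403417/3352576 + 7909706174626/4562297 = 26517880123000767727/15295447427072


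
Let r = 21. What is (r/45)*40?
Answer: 56/3 ≈ 18.667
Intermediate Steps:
(r/45)*40 = (21/45)*40 = ((1/45)*21)*40 = (7/15)*40 = 56/3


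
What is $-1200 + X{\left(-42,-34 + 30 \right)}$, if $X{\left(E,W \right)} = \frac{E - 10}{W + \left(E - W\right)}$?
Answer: $- \frac{25174}{21} \approx -1198.8$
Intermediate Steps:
$X{\left(E,W \right)} = \frac{-10 + E}{E}$
$-1200 + X{\left(-42,-34 + 30 \right)} = -1200 + \frac{-10 - 42}{-42} = -1200 - - \frac{26}{21} = -1200 + \frac{26}{21} = - \frac{25174}{21}$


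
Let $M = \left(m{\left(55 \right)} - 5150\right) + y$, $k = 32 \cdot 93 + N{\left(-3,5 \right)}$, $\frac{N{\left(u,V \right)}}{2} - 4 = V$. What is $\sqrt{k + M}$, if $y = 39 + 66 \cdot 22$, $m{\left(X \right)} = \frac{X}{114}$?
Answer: $\frac{i \sqrt{8636070}}{114} \approx 25.778 i$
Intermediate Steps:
$N{\left(u,V \right)} = 8 + 2 V$
$m{\left(X \right)} = \frac{X}{114}$ ($m{\left(X \right)} = X \frac{1}{114} = \frac{X}{114}$)
$y = 1491$ ($y = 39 + 1452 = 1491$)
$k = 2994$ ($k = 32 \cdot 93 + \left(8 + 2 \cdot 5\right) = 2976 + \left(8 + 10\right) = 2976 + 18 = 2994$)
$M = - \frac{417071}{114}$ ($M = \left(\frac{1}{114} \cdot 55 - 5150\right) + 1491 = \left(\frac{55}{114} - 5150\right) + 1491 = - \frac{587045}{114} + 1491 = - \frac{417071}{114} \approx -3658.5$)
$\sqrt{k + M} = \sqrt{2994 - \frac{417071}{114}} = \sqrt{- \frac{75755}{114}} = \frac{i \sqrt{8636070}}{114}$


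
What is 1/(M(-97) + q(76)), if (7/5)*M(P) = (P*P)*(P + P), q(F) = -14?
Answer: -7/9126828 ≈ -7.6697e-7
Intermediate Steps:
M(P) = 10*P³/7 (M(P) = 5*((P*P)*(P + P))/7 = 5*(P²*(2*P))/7 = 5*(2*P³)/7 = 10*P³/7)
1/(M(-97) + q(76)) = 1/((10/7)*(-97)³ - 14) = 1/((10/7)*(-912673) - 14) = 1/(-9126730/7 - 14) = 1/(-9126828/7) = -7/9126828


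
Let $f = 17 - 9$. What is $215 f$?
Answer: $1720$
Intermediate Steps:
$f = 8$
$215 f = 215 \cdot 8 = 1720$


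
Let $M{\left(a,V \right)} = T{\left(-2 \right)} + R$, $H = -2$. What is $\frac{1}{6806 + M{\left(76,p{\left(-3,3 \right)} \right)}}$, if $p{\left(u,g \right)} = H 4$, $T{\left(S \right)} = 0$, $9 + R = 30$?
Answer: $\frac{1}{6827} \approx 0.00014648$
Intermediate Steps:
$R = 21$ ($R = -9 + 30 = 21$)
$p{\left(u,g \right)} = -8$ ($p{\left(u,g \right)} = \left(-2\right) 4 = -8$)
$M{\left(a,V \right)} = 21$ ($M{\left(a,V \right)} = 0 + 21 = 21$)
$\frac{1}{6806 + M{\left(76,p{\left(-3,3 \right)} \right)}} = \frac{1}{6806 + 21} = \frac{1}{6827}$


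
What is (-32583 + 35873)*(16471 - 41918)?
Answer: -83720630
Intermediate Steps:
(-32583 + 35873)*(16471 - 41918) = 3290*(-25447) = -83720630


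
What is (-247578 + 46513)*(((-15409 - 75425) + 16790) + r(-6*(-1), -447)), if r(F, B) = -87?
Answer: 14905149515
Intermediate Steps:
(-247578 + 46513)*(((-15409 - 75425) + 16790) + r(-6*(-1), -447)) = (-247578 + 46513)*(((-15409 - 75425) + 16790) - 87) = -201065*((-90834 + 16790) - 87) = -201065*(-74044 - 87) = -201065*(-74131) = 14905149515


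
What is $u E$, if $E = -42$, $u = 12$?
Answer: $-504$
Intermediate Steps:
$u E = 12 \left(-42\right) = -504$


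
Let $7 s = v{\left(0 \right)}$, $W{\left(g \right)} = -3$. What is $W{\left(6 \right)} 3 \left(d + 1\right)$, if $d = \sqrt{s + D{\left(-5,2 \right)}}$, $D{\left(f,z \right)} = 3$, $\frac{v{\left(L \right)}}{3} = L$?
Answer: $-9 - 9 \sqrt{3} \approx -24.588$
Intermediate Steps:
$v{\left(L \right)} = 3 L$
$s = 0$ ($s = \frac{3 \cdot 0}{7} = \frac{1}{7} \cdot 0 = 0$)
$d = \sqrt{3}$ ($d = \sqrt{0 + 3} = \sqrt{3} \approx 1.732$)
$W{\left(6 \right)} 3 \left(d + 1\right) = \left(-3\right) 3 \left(\sqrt{3} + 1\right) = - 9 \left(1 + \sqrt{3}\right) = -9 - 9 \sqrt{3}$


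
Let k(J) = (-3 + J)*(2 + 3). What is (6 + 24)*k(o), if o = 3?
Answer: 0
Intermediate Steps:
k(J) = -15 + 5*J (k(J) = (-3 + J)*5 = -15 + 5*J)
(6 + 24)*k(o) = (6 + 24)*(-15 + 5*3) = 30*(-15 + 15) = 30*0 = 0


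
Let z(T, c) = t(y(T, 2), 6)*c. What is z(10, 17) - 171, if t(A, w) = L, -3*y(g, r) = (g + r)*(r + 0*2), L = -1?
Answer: -188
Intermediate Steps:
y(g, r) = -r*(g + r)/3 (y(g, r) = -(g + r)*(r + 0*2)/3 = -(g + r)*(r + 0)/3 = -(g + r)*r/3 = -r*(g + r)/3)
t(A, w) = -1
z(T, c) = -c
z(10, 17) - 171 = -1*17 - 171 = -17 - 171 = -188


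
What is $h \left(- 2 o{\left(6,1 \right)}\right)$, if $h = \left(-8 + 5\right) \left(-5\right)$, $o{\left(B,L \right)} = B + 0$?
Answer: $-180$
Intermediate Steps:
$o{\left(B,L \right)} = B$
$h = 15$ ($h = \left(-3\right) \left(-5\right) = 15$)
$h \left(- 2 o{\left(6,1 \right)}\right) = 15 \left(\left(-2\right) 6\right) = 15 \left(-12\right) = -180$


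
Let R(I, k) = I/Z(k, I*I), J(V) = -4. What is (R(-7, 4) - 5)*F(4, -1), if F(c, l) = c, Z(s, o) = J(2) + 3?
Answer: 8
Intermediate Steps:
Z(s, o) = -1 (Z(s, o) = -4 + 3 = -1)
R(I, k) = -I (R(I, k) = I/(-1) = I*(-1) = -I)
(R(-7, 4) - 5)*F(4, -1) = (-1*(-7) - 5)*4 = (7 - 5)*4 = 2*4 = 8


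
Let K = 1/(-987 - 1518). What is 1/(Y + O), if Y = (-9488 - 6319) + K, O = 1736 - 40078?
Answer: -2505/135643246 ≈ -1.8468e-5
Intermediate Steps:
O = -38342
K = -1/2505 (K = 1/(-2505) = 1*(-1/2505) = -1/2505 ≈ -0.00039920)
Y = -39596536/2505 (Y = (-9488 - 6319) - 1/2505 = -15807 - 1/2505 = -39596536/2505 ≈ -15807.)
1/(Y + O) = 1/(-39596536/2505 - 38342) = 1/(-135643246/2505) = -2505/135643246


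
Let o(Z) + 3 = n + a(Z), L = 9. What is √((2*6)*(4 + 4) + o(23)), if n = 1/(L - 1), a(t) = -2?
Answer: 27*√2/4 ≈ 9.5459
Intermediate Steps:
n = ⅛ (n = 1/(9 - 1) = 1/8 = ⅛ ≈ 0.12500)
o(Z) = -39/8 (o(Z) = -3 + (⅛ - 2) = -3 - 15/8 = -39/8)
√((2*6)*(4 + 4) + o(23)) = √((2*6)*(4 + 4) - 39/8) = √(12*8 - 39/8) = √(96 - 39/8) = √(729/8) = 27*√2/4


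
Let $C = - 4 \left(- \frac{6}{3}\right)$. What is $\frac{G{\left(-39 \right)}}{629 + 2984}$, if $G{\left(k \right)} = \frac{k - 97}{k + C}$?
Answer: $\frac{136}{112003} \approx 0.0012143$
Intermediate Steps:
$C = 8$ ($C = - 4 \left(\left(-6\right) \frac{1}{3}\right) = \left(-4\right) \left(-2\right) = 8$)
$G{\left(k \right)} = \frac{-97 + k}{8 + k}$ ($G{\left(k \right)} = \frac{k - 97}{k + 8} = \frac{-97 + k}{8 + k}$)
$\frac{G{\left(-39 \right)}}{629 + 2984} = \frac{\frac{1}{8 - 39} \left(-97 - 39\right)}{629 + 2984} = \frac{\frac{1}{-31} \left(-136\right)}{3613} = \left(- \frac{1}{31}\right) \left(-136\right) \frac{1}{3613} = \frac{136}{31} \cdot \frac{1}{3613} = \frac{136}{112003}$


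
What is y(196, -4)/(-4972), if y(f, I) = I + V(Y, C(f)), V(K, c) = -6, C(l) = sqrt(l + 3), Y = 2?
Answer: 5/2486 ≈ 0.0020113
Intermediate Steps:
C(l) = sqrt(3 + l)
y(f, I) = -6 + I (y(f, I) = I - 6 = -6 + I)
y(196, -4)/(-4972) = (-6 - 4)/(-4972) = -10*(-1/4972) = 5/2486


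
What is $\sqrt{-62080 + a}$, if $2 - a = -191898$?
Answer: $2 \sqrt{32455} \approx 360.31$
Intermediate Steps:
$a = 191900$ ($a = 2 - -191898 = 2 + 191898 = 191900$)
$\sqrt{-62080 + a} = \sqrt{-62080 + 191900} = \sqrt{129820} = 2 \sqrt{32455}$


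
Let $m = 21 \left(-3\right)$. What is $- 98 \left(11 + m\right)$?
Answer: $5096$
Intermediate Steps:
$m = -63$
$- 98 \left(11 + m\right) = - 98 \left(11 - 63\right) = \left(-98\right) \left(-52\right) = 5096$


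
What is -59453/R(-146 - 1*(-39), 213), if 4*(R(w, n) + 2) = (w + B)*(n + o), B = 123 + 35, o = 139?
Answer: -59453/4486 ≈ -13.253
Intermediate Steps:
B = 158
R(w, n) = -2 + (139 + n)*(158 + w)/4 (R(w, n) = -2 + ((w + 158)*(n + 139))/4 = -2 + ((158 + w)*(139 + n))/4 = -2 + ((139 + n)*(158 + w))/4 = -2 + (139 + n)*(158 + w)/4)
-59453/R(-146 - 1*(-39), 213) = -59453/(10977/2 + (79/2)*213 + 139*(-146 - 1*(-39))/4 + (¼)*213*(-146 - 1*(-39))) = -59453/(10977/2 + 16827/2 + 139*(-146 + 39)/4 + (¼)*213*(-146 + 39)) = -59453/(10977/2 + 16827/2 + (139/4)*(-107) + (¼)*213*(-107)) = -59453/(10977/2 + 16827/2 - 14873/4 - 22791/4) = -59453/4486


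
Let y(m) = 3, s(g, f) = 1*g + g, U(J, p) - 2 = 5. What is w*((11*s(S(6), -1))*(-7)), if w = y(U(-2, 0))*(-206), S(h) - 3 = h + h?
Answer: 1427580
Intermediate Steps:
S(h) = 3 + 2*h (S(h) = 3 + (h + h) = 3 + 2*h)
U(J, p) = 7 (U(J, p) = 2 + 5 = 7)
s(g, f) = 2*g (s(g, f) = g + g = 2*g)
w = -618 (w = 3*(-206) = -618)
w*((11*s(S(6), -1))*(-7)) = -618*11*(2*(3 + 2*6))*(-7) = -618*11*(2*(3 + 12))*(-7) = -618*11*(2*15)*(-7) = -618*11*30*(-7) = -203940*(-7) = -618*(-2310) = 1427580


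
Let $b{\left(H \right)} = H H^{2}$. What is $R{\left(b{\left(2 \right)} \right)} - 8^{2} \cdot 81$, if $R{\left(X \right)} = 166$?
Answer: $-5018$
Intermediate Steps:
$b{\left(H \right)} = H^{3}$
$R{\left(b{\left(2 \right)} \right)} - 8^{2} \cdot 81 = 166 - 8^{2} \cdot 81 = 166 - 64 \cdot 81 = 166 - 5184 = -5018$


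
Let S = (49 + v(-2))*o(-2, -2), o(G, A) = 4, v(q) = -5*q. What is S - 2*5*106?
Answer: -824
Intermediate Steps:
S = 236 (S = (49 - 5*(-2))*4 = (49 + 10)*4 = 59*4 = 236)
S - 2*5*106 = 236 - 2*5*106 = 236 - 10*106 = 236 - 1060 = -824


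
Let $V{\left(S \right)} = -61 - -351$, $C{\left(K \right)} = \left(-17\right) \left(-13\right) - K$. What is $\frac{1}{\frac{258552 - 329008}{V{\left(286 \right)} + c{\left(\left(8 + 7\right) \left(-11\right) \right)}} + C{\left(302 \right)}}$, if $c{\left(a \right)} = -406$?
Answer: $\frac{29}{15265} \approx 0.0018998$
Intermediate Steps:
$C{\left(K \right)} = 221 - K$
$V{\left(S \right)} = 290$ ($V{\left(S \right)} = -61 + 351 = 290$)
$\frac{1}{\frac{258552 - 329008}{V{\left(286 \right)} + c{\left(\left(8 + 7\right) \left(-11\right) \right)}} + C{\left(302 \right)}} = \frac{1}{\frac{258552 - 329008}{290 - 406} + \left(221 - 302\right)} = \frac{1}{- \frac{70456}{-116} + \left(221 - 302\right)} = \frac{1}{\left(-70456\right) \left(- \frac{1}{116}\right) - 81} = \frac{1}{\frac{17614}{29} - 81} = \frac{1}{\frac{15265}{29}} = \frac{29}{15265}$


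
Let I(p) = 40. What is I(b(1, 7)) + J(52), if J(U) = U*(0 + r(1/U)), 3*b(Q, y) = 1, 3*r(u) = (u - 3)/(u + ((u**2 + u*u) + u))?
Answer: -203200/159 ≈ -1278.0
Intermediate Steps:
r(u) = (-3 + u)/(3*(2*u + 2*u**2)) (r(u) = ((u - 3)/(u + ((u**2 + u*u) + u)))/3 = ((-3 + u)/(u + ((u**2 + u**2) + u)))/3 = ((-3 + u)/(u + (2*u**2 + u)))/3 = ((-3 + u)/(u + (u + 2*u**2)))/3 = ((-3 + u)/(2*u + 2*u**2))/3 = (-3 + u)/(3*(2*u + 2*u**2)))
b(Q, y) = 1/3 (b(Q, y) = (1/3)*1 = 1/3)
J(U) = U**2*(-3 + 1/U)/(6*(1 + 1/U)) (J(U) = U*(0 + (-3 + 1/U)/(6*(1/U)*(1 + 1/U))) = U*(0 + U*(-3 + 1/U)/(6*(1 + 1/U))) = U*(U*(-3 + 1/U)/(6*(1 + 1/U))) = U**2*(-3 + 1/U)/(6*(1 + 1/U)))
I(b(1, 7)) + J(52) = 40 + (1/6)*52**2*(1 - 3*52)/(1 + 52) = 40 + (1/6)*2704*(1 - 156)/53 = 40 + (1/6)*2704*(1/53)*(-155) = 40 - 209560/159 = -203200/159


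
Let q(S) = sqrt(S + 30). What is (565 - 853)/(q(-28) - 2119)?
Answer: 610272/4490159 + 288*sqrt(2)/4490159 ≈ 0.13600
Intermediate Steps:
q(S) = sqrt(30 + S)
(565 - 853)/(q(-28) - 2119) = (565 - 853)/(sqrt(30 - 28) - 2119) = -288/(sqrt(2) - 2119) = -288/(-2119 + sqrt(2))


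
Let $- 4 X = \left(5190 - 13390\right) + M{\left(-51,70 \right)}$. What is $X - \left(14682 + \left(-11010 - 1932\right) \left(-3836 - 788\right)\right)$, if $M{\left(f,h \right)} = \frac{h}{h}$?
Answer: $- \frac{239425761}{4} \approx -5.9856 \cdot 10^{7}$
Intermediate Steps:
$M{\left(f,h \right)} = 1$
$X = \frac{8199}{4}$ ($X = - \frac{\left(5190 - 13390\right) + 1}{4} = - \frac{-8200 + 1}{4} = \left(- \frac{1}{4}\right) \left(-8199\right) = \frac{8199}{4} \approx 2049.8$)
$X - \left(14682 + \left(-11010 - 1932\right) \left(-3836 - 788\right)\right) = \frac{8199}{4} - \left(14682 + \left(-11010 - 1932\right) \left(-3836 - 788\right)\right) = \frac{8199}{4} - \left(14682 - -59843808\right) = \frac{8199}{4} - \left(14682 + 59843808\right) = \frac{8199}{4} - 59858490 = - \frac{239425761}{4}$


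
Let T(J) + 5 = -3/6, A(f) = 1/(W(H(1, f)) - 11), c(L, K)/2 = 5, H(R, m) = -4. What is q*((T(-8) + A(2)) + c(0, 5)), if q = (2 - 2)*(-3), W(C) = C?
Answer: 0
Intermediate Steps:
c(L, K) = 10 (c(L, K) = 2*5 = 10)
A(f) = -1/15 (A(f) = 1/(-4 - 11) = 1/(-15) = -1/15)
T(J) = -11/2 (T(J) = -5 - 3/6 = -5 - 3*⅙ = -5 - ½ = -11/2)
q = 0 (q = 0*(-3) = 0)
q*((T(-8) + A(2)) + c(0, 5)) = 0*((-11/2 - 1/15) + 10) = 0*(-167/30 + 10) = 0*(133/30) = 0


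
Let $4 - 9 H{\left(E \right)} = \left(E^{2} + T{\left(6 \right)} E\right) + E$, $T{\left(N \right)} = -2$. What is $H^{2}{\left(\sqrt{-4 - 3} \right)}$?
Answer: $\frac{38}{27} + \frac{22 i \sqrt{7}}{81} \approx 1.4074 + 0.7186 i$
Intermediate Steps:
$H{\left(E \right)} = \frac{4}{9} - \frac{E^{2}}{9} + \frac{E}{9}$ ($H{\left(E \right)} = \frac{4}{9} - \frac{\left(E^{2} - 2 E\right) + E}{9} = \frac{4}{9} - \frac{E^{2} - E}{9} = \frac{4}{9} - \left(- \frac{E}{9} + \frac{E^{2}}{9}\right) = \frac{4}{9} - \frac{E^{2}}{9} + \frac{E}{9}$)
$H^{2}{\left(\sqrt{-4 - 3} \right)} = \left(\frac{4}{9} - \frac{\left(\sqrt{-4 - 3}\right)^{2}}{9} + \frac{\sqrt{-4 - 3}}{9}\right)^{2} = \left(\frac{4}{9} - \frac{\left(\sqrt{-7}\right)^{2}}{9} + \frac{\sqrt{-7}}{9}\right)^{2} = \left(\frac{4}{9} - \frac{\left(i \sqrt{7}\right)^{2}}{9} + \frac{i \sqrt{7}}{9}\right)^{2} = \left(\frac{4}{9} - - \frac{7}{9} + \frac{i \sqrt{7}}{9}\right)^{2} = \left(\frac{4}{9} + \frac{7}{9} + \frac{i \sqrt{7}}{9}\right)^{2} = \left(\frac{11}{9} + \frac{i \sqrt{7}}{9}\right)^{2}$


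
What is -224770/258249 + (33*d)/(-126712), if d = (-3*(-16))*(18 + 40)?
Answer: -6525863546/4090405911 ≈ -1.5954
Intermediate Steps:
d = 2784 (d = 48*58 = 2784)
-224770/258249 + (33*d)/(-126712) = -224770/258249 + (33*2784)/(-126712) = -224770*1/258249 + 91872*(-1/126712) = -224770/258249 - 11484/15839 = -6525863546/4090405911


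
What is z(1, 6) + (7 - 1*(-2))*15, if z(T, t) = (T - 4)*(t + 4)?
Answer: 105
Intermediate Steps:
z(T, t) = (-4 + T)*(4 + t)
z(1, 6) + (7 - 1*(-2))*15 = (-16 - 4*6 + 4*1 + 1*6) + (7 - 1*(-2))*15 = (-16 - 24 + 4 + 6) + (7 + 2)*15 = -30 + 9*15 = -30 + 135 = 105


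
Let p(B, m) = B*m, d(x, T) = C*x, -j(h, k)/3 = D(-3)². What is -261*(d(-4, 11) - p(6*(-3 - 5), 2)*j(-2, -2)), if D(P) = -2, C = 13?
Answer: 314244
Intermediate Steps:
j(h, k) = -12 (j(h, k) = -3*(-2)² = -3*4 = -12)
d(x, T) = 13*x
-261*(d(-4, 11) - p(6*(-3 - 5), 2)*j(-2, -2)) = -261*(13*(-4) - (6*(-3 - 5))*2*(-12)) = -261*(-52 - (6*(-8))*2*(-12)) = -261*(-52 - (-48*2)*(-12)) = -261*(-52 - (-96)*(-12)) = -261*(-52 - 1*1152) = -261*(-52 - 1152) = -261*(-1204) = 314244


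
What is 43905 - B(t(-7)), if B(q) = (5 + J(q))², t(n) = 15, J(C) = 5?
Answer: 43805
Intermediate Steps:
B(q) = 100 (B(q) = (5 + 5)² = 10² = 100)
43905 - B(t(-7)) = 43905 - 1*100 = 43905 - 100 = 43805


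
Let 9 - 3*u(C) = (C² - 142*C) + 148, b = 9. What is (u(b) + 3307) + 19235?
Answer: 68684/3 ≈ 22895.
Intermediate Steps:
u(C) = -139/3 - C²/3 + 142*C/3 (u(C) = 3 - ((C² - 142*C) + 148)/3 = 3 - (148 + C² - 142*C)/3 = 3 + (-148/3 - C²/3 + 142*C/3) = -139/3 - C²/3 + 142*C/3)
(u(b) + 3307) + 19235 = ((-139/3 - ⅓*9² + (142/3)*9) + 3307) + 19235 = ((-139/3 - ⅓*81 + 426) + 3307) + 19235 = ((-139/3 - 27 + 426) + 3307) + 19235 = (1058/3 + 3307) + 19235 = 10979/3 + 19235 = 68684/3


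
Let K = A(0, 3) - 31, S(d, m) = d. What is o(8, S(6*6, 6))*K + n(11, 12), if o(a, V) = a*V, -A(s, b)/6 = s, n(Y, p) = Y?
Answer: -8917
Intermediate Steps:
A(s, b) = -6*s
o(a, V) = V*a
K = -31 (K = -6*0 - 31 = 0 - 31 = -31)
o(8, S(6*6, 6))*K + n(11, 12) = ((6*6)*8)*(-31) + 11 = (36*8)*(-31) + 11 = 288*(-31) + 11 = -8928 + 11 = -8917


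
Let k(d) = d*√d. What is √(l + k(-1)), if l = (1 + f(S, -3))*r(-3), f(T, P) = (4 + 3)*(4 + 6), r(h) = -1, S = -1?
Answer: √(-71 - I) ≈ 0.05934 - 8.4264*I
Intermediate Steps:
f(T, P) = 70 (f(T, P) = 7*10 = 70)
k(d) = d^(3/2)
l = -71 (l = (1 + 70)*(-1) = 71*(-1) = -71)
√(l + k(-1)) = √(-71 + (-1)^(3/2)) = √(-71 - I)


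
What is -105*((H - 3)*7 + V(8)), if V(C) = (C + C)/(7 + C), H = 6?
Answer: -2317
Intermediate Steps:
V(C) = 2*C/(7 + C) (V(C) = (2*C)/(7 + C) = 2*C/(7 + C))
-105*((H - 3)*7 + V(8)) = -105*((6 - 3)*7 + 2*8/(7 + 8)) = -105*(3*7 + 2*8/15) = -105*(21 + 2*8*(1/15)) = -105*(21 + 16/15) = -105*331/15 = -2317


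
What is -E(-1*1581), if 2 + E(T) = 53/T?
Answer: 3215/1581 ≈ 2.0335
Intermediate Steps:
E(T) = -2 + 53/T
-E(-1*1581) = -(-2 + 53/((-1*1581))) = -(-2 + 53/(-1581)) = -(-2 + 53*(-1/1581)) = -(-2 - 53/1581) = -1*(-3215/1581) = 3215/1581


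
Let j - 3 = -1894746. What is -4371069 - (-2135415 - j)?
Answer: -4130397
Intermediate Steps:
j = -1894743 (j = 3 - 1894746 = -1894743)
-4371069 - (-2135415 - j) = -4371069 - (-2135415 - 1*(-1894743)) = -4371069 - (-2135415 + 1894743) = -4371069 - 1*(-240672) = -4371069 + 240672 = -4130397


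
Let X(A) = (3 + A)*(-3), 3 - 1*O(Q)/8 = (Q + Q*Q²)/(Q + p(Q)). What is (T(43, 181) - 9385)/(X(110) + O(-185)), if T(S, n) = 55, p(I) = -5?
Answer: 177270/5071433 ≈ 0.034955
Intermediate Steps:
O(Q) = 24 - 8*(Q + Q³)/(-5 + Q) (O(Q) = 24 - 8*(Q + Q*Q²)/(Q - 5) = 24 - 8*(Q + Q³)/(-5 + Q))
X(A) = -9 - 3*A
(T(43, 181) - 9385)/(X(110) + O(-185)) = (55 - 9385)/((-9 - 3*110) + 8*(-15 - 1*(-185)³ + 2*(-185))/(-5 - 185)) = -9330/((-9 - 330) + 8*(-15 - 1*(-6331625) - 370)/(-190)) = -9330/(-339 + 8*(-1/190)*(-15 + 6331625 - 370)) = -9330/(-339 + 8*(-1/190)*6331240) = -9330/(-339 - 5064992/19) = -9330/(-5071433/19) = -9330*(-19/5071433) = 177270/5071433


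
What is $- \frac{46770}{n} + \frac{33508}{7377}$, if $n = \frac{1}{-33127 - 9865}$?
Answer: $\frac{14833198325188}{7377} \approx 2.0107 \cdot 10^{9}$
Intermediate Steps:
$n = - \frac{1}{42992}$ ($n = \frac{1}{-42992} = - \frac{1}{42992} \approx -2.326 \cdot 10^{-5}$)
$- \frac{46770}{n} + \frac{33508}{7377} = - \frac{46770}{- \frac{1}{42992}} + \frac{33508}{7377} = \left(-46770\right) \left(-42992\right) + 33508 \cdot \frac{1}{7377} = 2010735840 + \frac{33508}{7377} = \frac{14833198325188}{7377}$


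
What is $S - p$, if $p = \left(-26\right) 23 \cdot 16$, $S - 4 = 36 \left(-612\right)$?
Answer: $-12460$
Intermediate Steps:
$S = -22028$ ($S = 4 + 36 \left(-612\right) = 4 - 22032 = -22028$)
$p = -9568$ ($p = \left(-598\right) 16 = -9568$)
$S - p = -22028 - -9568 = -22028 + 9568 = -12460$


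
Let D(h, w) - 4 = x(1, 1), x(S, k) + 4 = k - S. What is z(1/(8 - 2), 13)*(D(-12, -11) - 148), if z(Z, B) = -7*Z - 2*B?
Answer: 12062/3 ≈ 4020.7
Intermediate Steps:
x(S, k) = -4 + k - S (x(S, k) = -4 + (k - S) = -4 + k - S)
D(h, w) = 0 (D(h, w) = 4 + (-4 + 1 - 1*1) = 4 + (-4 + 1 - 1) = 4 - 4 = 0)
z(1/(8 - 2), 13)*(D(-12, -11) - 148) = (-7/(8 - 2) - 2*13)*(0 - 148) = (-7/6 - 26)*(-148) = -163/6*(-148) = 12062/3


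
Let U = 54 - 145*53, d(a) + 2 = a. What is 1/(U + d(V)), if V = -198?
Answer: -1/7831 ≈ -0.00012770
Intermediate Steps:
d(a) = -2 + a
U = -7631 (U = 54 - 7685 = -7631)
1/(U + d(V)) = 1/(-7631 + (-2 - 198)) = 1/(-7631 - 200) = 1/(-7831) = -1/7831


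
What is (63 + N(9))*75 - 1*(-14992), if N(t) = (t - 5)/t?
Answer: 59251/3 ≈ 19750.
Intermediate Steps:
N(t) = (-5 + t)/t
(63 + N(9))*75 - 1*(-14992) = (63 + (-5 + 9)/9)*75 - 1*(-14992) = (63 + (1/9)*4)*75 + 14992 = (63 + 4/9)*75 + 14992 = (571/9)*75 + 14992 = 14275/3 + 14992 = 59251/3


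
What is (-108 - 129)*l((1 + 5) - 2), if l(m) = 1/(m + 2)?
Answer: -79/2 ≈ -39.500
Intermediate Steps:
l(m) = 1/(2 + m)
(-108 - 129)*l((1 + 5) - 2) = (-108 - 129)/(2 + ((1 + 5) - 2)) = -237/(2 + (6 - 2)) = -237/(2 + 4) = -237/6 = -237*⅙ = -79/2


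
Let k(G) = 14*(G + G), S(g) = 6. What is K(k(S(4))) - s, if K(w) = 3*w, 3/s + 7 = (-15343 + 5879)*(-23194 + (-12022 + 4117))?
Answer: 148337748213/294320929 ≈ 504.00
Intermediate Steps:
s = 3/294320929 (s = 3/(-7 + (-15343 + 5879)*(-23194 + (-12022 + 4117))) = 3/(-7 - 9464*(-23194 - 7905)) = 3/(-7 - 9464*(-31099)) = 3/(-7 + 294320936) = 3/294320929 ≈ 1.0193e-8)
k(G) = 28*G (k(G) = 14*(2*G) = 28*G)
K(k(S(4))) - s = 3*(28*6) - 1*3/294320929 = 3*168 - 3/294320929 = 504 - 3/294320929 = 148337748213/294320929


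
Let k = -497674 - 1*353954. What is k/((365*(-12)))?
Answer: 70969/365 ≈ 194.44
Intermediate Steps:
k = -851628 (k = -497674 - 353954 = -851628)
k/((365*(-12))) = -851628/(365*(-12)) = -851628/(-4380) = -851628*(-1/4380) = 70969/365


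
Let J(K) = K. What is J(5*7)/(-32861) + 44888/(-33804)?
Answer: -369061927/277708311 ≈ -1.3290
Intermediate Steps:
J(5*7)/(-32861) + 44888/(-33804) = (5*7)/(-32861) + 44888/(-33804) = 35*(-1/32861) + 44888*(-1/33804) = -35/32861 - 11222/8451 = -369061927/277708311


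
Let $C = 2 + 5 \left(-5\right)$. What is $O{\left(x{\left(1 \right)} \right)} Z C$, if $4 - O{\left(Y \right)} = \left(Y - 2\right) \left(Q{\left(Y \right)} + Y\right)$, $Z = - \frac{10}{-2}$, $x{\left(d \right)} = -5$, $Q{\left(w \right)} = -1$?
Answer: $4370$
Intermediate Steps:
$C = -23$ ($C = 2 - 25 = -23$)
$Z = 5$ ($Z = \left(-10\right) \left(- \frac{1}{2}\right) = 5$)
$O{\left(Y \right)} = 4 - \left(-1 + Y\right) \left(-2 + Y\right)$ ($O{\left(Y \right)} = 4 - \left(Y - 2\right) \left(-1 + Y\right) = 4 - \left(-2 + Y\right) \left(-1 + Y\right) = 4 - \left(-1 + Y\right) \left(-2 + Y\right)$)
$O{\left(x{\left(1 \right)} \right)} Z C = \left(2 - \left(-5\right)^{2} + 3 \left(-5\right)\right) 5 \left(-23\right) = \left(2 - 25 - 15\right) 5 \left(-23\right) = \left(-38\right) 5 \left(-23\right) = \left(-190\right) \left(-23\right) = 4370$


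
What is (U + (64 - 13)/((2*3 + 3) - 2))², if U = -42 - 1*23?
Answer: 163216/49 ≈ 3330.9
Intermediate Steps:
U = -65 (U = -42 - 23 = -65)
(U + (64 - 13)/((2*3 + 3) - 2))² = (-65 + (64 - 13)/((2*3 + 3) - 2))² = (-65 + 51/((6 + 3) - 2))² = (-65 + 51/(9 - 2))² = (-65 + 51/7)² = (-404/7)² = 163216/49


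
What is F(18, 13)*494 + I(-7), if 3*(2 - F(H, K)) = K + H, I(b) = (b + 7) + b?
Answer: -12371/3 ≈ -4123.7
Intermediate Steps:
I(b) = 7 + 2*b (I(b) = (7 + b) + b = 7 + 2*b)
F(H, K) = 2 - H/3 - K/3 (F(H, K) = 2 - (K + H)/3 = 2 - (H + K)/3 = 2 + (-H/3 - K/3) = 2 - H/3 - K/3)
F(18, 13)*494 + I(-7) = (2 - ⅓*18 - ⅓*13)*494 + (7 + 2*(-7)) = (2 - 6 - 13/3)*494 + (7 - 14) = -25/3*494 - 7 = -12350/3 - 7 = -12371/3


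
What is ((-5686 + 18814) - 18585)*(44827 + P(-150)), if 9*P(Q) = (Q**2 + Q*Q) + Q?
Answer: -271814989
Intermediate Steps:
P(Q) = Q/9 + 2*Q**2/9 (P(Q) = ((Q**2 + Q*Q) + Q)/9 = ((Q**2 + Q**2) + Q)/9 = (2*Q**2 + Q)/9 = (Q + 2*Q**2)/9 = Q/9 + 2*Q**2/9)
((-5686 + 18814) - 18585)*(44827 + P(-150)) = ((-5686 + 18814) - 18585)*(44827 + (1/9)*(-150)*(1 + 2*(-150))) = (13128 - 18585)*(44827 + (1/9)*(-150)*(1 - 300)) = -5457*(44827 + (1/9)*(-150)*(-299)) = -5457*(44827 + 14950/3) = -5457*149431/3 = -271814989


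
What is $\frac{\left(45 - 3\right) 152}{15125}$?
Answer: $\frac{6384}{15125} \approx 0.42208$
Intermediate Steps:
$\frac{\left(45 - 3\right) 152}{15125} = 42 \cdot 152 \cdot \frac{1}{15125} = 6384 \cdot \frac{1}{15125} = \frac{6384}{15125}$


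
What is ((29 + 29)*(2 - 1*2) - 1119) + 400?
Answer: -719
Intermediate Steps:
((29 + 29)*(2 - 1*2) - 1119) + 400 = (58*(2 - 2) - 1119) + 400 = (58*0 - 1119) + 400 = (0 - 1119) + 400 = -1119 + 400 = -719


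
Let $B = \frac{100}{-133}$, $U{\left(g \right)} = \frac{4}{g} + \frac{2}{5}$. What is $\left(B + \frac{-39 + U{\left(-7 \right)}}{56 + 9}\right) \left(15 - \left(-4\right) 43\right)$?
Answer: $- \frac{10948663}{43225} \approx -253.29$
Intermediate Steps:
$U{\left(g \right)} = \frac{2}{5} + \frac{4}{g}$ ($U{\left(g \right)} = \frac{4}{g} + 2 \cdot \frac{1}{5} = \frac{4}{g} + \frac{2}{5} = \frac{2}{5} + \frac{4}{g}$)
$B = - \frac{100}{133}$ ($B = 100 \left(- \frac{1}{133}\right) = - \frac{100}{133} \approx -0.75188$)
$\left(B + \frac{-39 + U{\left(-7 \right)}}{56 + 9}\right) \left(15 - \left(-4\right) 43\right) = \left(- \frac{100}{133} + \frac{-39 + \left(\frac{2}{5} + \frac{4}{-7}\right)}{56 + 9}\right) \left(15 - \left(-4\right) 43\right) = \left(- \frac{100}{133} + \frac{-39 + \left(\frac{2}{5} + 4 \left(- \frac{1}{7}\right)\right)}{65}\right) \left(15 - -172\right) = \left(- \frac{100}{133} + \left(-39 + \left(\frac{2}{5} - \frac{4}{7}\right)\right) \frac{1}{65}\right) \left(15 + 172\right) = \left(- \frac{100}{133} + \left(-39 - \frac{6}{35}\right) \frac{1}{65}\right) 187 = \left(- \frac{100}{133} - \frac{1371}{2275}\right) 187 = \left(- \frac{58549}{43225}\right) 187 = - \frac{10948663}{43225}$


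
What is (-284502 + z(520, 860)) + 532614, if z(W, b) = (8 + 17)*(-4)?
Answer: 248012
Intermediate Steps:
z(W, b) = -100 (z(W, b) = 25*(-4) = -100)
(-284502 + z(520, 860)) + 532614 = (-284502 - 100) + 532614 = -284602 + 532614 = 248012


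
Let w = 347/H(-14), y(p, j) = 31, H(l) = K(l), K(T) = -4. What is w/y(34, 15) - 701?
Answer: -87271/124 ≈ -703.80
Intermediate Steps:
H(l) = -4
w = -347/4 (w = 347/(-4) = 347*(-¼) = -347/4 ≈ -86.750)
w/y(34, 15) - 701 = -347/4/31 - 701 = (1/31)*(-347/4) - 701 = -347/124 - 701 = -87271/124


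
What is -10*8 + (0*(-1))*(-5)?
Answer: -80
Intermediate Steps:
-10*8 + (0*(-1))*(-5) = -80 + 0*(-5) = -80 + 0 = -80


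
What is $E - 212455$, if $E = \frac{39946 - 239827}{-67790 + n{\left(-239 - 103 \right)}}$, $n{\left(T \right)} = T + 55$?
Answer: $- \frac{14463099154}{68077} \approx -2.1245 \cdot 10^{5}$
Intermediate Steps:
$n{\left(T \right)} = 55 + T$
$E = \frac{199881}{68077}$ ($E = \frac{39946 - 239827}{-67790 + \left(55 - 342\right)} = - \frac{199881}{-67790 + \left(55 - 342\right)} = - \frac{199881}{-67790 - 287} = - \frac{199881}{-68077} = \left(-199881\right) \left(- \frac{1}{68077}\right) = \frac{199881}{68077} \approx 2.9361$)
$E - 212455 = \frac{199881}{68077} - 212455 = - \frac{14463099154}{68077}$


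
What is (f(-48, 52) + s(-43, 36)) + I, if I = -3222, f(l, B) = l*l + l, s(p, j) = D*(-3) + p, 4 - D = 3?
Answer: -1012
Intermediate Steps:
D = 1 (D = 4 - 1*3 = 4 - 3 = 1)
s(p, j) = -3 + p (s(p, j) = 1*(-3) + p = -3 + p)
f(l, B) = l + l**2 (f(l, B) = l**2 + l = l + l**2)
(f(-48, 52) + s(-43, 36)) + I = (-48*(1 - 48) + (-3 - 43)) - 3222 = (-48*(-47) - 46) - 3222 = (2256 - 46) - 3222 = 2210 - 3222 = -1012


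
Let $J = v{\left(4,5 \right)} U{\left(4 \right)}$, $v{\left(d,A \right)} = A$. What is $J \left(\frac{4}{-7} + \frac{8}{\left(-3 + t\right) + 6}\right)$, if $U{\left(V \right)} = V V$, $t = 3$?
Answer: $\frac{1280}{21} \approx 60.952$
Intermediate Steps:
$U{\left(V \right)} = V^{2}$
$J = 80$ ($J = 5 \cdot 4^{2} = 5 \cdot 16 = 80$)
$J \left(\frac{4}{-7} + \frac{8}{\left(-3 + t\right) + 6}\right) = 80 \left(\frac{4}{-7} + \frac{8}{\left(-3 + 3\right) + 6}\right) = 80 \left(4 \left(- \frac{1}{7}\right) + \frac{8}{0 + 6}\right) = 80 \left(- \frac{4}{7} + \frac{8}{6}\right) = 80 \left(- \frac{4}{7} + 8 \cdot \frac{1}{6}\right) = 80 \left(- \frac{4}{7} + \frac{4}{3}\right) = 80 \cdot \frac{16}{21} = \frac{1280}{21}$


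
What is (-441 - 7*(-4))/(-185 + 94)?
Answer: 59/13 ≈ 4.5385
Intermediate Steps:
(-441 - 7*(-4))/(-185 + 94) = (-441 + 28)/(-91) = -413*(-1/91) = 59/13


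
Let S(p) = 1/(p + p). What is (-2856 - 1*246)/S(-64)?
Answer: 397056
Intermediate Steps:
S(p) = 1/(2*p)
(-2856 - 1*246)/S(-64) = (-2856 - 1*246)/(((½)/(-64))) = (-2856 - 246)/(((½)*(-1/64))) = -3102/(-1/128) = -3102*(-128) = 397056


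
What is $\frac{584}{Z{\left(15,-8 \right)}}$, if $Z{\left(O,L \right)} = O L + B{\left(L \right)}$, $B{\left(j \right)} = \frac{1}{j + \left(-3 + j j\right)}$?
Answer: $- \frac{30952}{6359} \approx -4.8674$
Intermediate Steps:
$B{\left(j \right)} = \frac{1}{-3 + j + j^{2}}$ ($B{\left(j \right)} = \frac{1}{j + \left(-3 + j^{2}\right)} = \frac{1}{-3 + j + j^{2}}$)
$Z{\left(O,L \right)} = \frac{1}{-3 + L + L^{2}} + L O$ ($Z{\left(O,L \right)} = O L + \frac{1}{-3 + L + L^{2}} = L O + \frac{1}{-3 + L + L^{2}} = \frac{1}{-3 + L + L^{2}} + L O$)
$\frac{584}{Z{\left(15,-8 \right)}} = \frac{584}{\frac{1}{-3 - 8 + \left(-8\right)^{2}} \left(1 - 120 \left(-3 - 8 + \left(-8\right)^{2}\right)\right)} = \frac{584}{\frac{1}{-3 - 8 + 64} \left(1 - 120 \left(-3 - 8 + 64\right)\right)} = \frac{584}{\frac{1}{53} \left(1 - 120 \cdot 53\right)} = \frac{584}{\frac{1}{53} \left(1 - 6360\right)} = \frac{584}{\frac{1}{53} \left(-6359\right)} = \frac{584}{- \frac{6359}{53}} = 584 \left(- \frac{53}{6359}\right) = - \frac{30952}{6359}$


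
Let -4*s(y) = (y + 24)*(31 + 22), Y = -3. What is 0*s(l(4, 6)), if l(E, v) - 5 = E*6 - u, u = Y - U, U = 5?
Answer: 0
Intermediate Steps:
u = -8 (u = -3 - 1*5 = -3 - 5 = -8)
l(E, v) = 13 + 6*E (l(E, v) = 5 + (E*6 - 1*(-8)) = 5 + (6*E + 8) = 5 + (8 + 6*E) = 13 + 6*E)
s(y) = -318 - 53*y/4 (s(y) = -(y + 24)*(31 + 22)/4 = -(24 + y)*53/4 = -(1272 + 53*y)/4 = -318 - 53*y/4)
0*s(l(4, 6)) = 0*(-318 - 53*(13 + 6*4)/4) = 0*(-318 - 53*(13 + 24)/4) = 0*(-318 - 53/4*37) = 0*(-318 - 1961/4) = 0*(-3233/4) = 0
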